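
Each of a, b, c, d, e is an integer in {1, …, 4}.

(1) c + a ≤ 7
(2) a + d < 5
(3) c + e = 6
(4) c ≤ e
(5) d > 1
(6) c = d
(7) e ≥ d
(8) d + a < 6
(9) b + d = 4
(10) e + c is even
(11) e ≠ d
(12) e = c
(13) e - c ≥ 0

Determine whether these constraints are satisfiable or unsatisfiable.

From constraints 6 and 12, e = c = d, so e = d. But constraint 11 says e ≠ d. Contradiction.

Unsatisfiable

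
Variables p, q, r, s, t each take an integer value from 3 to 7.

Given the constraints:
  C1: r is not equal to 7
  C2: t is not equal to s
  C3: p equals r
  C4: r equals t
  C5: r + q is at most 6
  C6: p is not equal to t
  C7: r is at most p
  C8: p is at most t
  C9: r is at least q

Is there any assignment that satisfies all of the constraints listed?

Unsatisfiable

From constraints 3 and 4, p = r = t, so p = t. But constraint 6 says p ≠ t. Contradiction.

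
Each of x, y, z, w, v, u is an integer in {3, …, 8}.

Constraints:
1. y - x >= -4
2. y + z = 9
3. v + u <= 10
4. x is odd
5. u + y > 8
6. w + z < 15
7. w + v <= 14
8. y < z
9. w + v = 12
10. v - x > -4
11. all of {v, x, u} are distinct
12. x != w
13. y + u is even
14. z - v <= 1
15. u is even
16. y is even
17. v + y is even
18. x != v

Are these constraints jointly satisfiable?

Satisfiable

Setting (x, y, z, w, v, u) = (5, 4, 5, 8, 4, 6) satisfies everything: constraint 1: y - x = -1; constraint 2: y + z = 9; constraint 3: v + u = 10, and the others follow.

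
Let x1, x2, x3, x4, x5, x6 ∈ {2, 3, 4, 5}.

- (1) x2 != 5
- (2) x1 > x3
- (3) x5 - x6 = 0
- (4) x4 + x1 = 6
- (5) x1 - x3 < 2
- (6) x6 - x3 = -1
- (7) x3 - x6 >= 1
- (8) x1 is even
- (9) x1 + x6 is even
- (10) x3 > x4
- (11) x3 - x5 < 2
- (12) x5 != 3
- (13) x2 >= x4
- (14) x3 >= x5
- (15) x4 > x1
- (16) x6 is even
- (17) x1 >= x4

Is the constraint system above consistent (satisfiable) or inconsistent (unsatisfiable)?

Unsatisfiable

Constraints 2, 10, and 15 give x1 < x4, x4 < x3, x3 < x1. Chaining: x1 < x4 < x3 < x1, which forces x1 < x1 — impossible.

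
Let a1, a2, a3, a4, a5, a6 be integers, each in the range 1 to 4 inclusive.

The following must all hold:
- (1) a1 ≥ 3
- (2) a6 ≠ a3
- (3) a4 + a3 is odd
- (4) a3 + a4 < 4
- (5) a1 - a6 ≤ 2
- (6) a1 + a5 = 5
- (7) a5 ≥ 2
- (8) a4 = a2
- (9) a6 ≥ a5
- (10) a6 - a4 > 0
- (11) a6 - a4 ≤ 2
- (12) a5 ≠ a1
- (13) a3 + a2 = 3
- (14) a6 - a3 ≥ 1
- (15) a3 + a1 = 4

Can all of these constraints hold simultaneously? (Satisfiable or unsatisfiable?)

Try a1 = 3, a2 = 2, a3 = 1, a4 = 2, a5 = 2, a6 = 4.
Check constraint 4: a3 + a4 = 3; constraint 5: a1 - a6 = -1. The remaining constraints are straightforward to verify.

Satisfiable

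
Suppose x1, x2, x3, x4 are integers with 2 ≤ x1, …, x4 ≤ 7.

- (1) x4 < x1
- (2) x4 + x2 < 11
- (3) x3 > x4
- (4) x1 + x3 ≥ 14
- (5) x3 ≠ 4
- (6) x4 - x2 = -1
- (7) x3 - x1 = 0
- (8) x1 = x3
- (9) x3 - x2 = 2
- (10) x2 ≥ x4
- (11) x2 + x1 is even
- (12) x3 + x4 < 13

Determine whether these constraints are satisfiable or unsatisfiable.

Satisfiable

Setting (x1, x2, x3, x4) = (7, 5, 7, 4) satisfies everything: constraint 2: x4 + x2 = 9; constraint 4: x1 + x3 = 14, and the others follow.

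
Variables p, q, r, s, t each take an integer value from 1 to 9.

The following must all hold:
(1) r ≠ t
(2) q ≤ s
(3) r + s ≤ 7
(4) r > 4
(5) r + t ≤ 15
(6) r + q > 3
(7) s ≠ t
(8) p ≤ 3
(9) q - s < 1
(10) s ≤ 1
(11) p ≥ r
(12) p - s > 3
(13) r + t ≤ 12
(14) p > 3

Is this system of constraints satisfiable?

From constraint 4: r ≥ 5. From constraints 8 and 11: r ≤ p and p ≤ 3, so r ≤ 3. But 3 < 5, so no value of r works.

Unsatisfiable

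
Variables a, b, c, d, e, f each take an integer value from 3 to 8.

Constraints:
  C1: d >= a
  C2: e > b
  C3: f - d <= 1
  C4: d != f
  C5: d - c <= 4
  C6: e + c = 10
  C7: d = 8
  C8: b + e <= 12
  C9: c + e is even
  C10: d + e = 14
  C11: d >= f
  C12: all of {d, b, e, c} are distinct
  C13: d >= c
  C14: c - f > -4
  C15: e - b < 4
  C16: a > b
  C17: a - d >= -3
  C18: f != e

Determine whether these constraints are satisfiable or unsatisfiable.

Try a = 8, b = 3, c = 4, d = 8, e = 6, f = 7.
Check constraint 3: f - d = -1; constraint 5: d - c = 4. The remaining constraints are straightforward to verify.

Satisfiable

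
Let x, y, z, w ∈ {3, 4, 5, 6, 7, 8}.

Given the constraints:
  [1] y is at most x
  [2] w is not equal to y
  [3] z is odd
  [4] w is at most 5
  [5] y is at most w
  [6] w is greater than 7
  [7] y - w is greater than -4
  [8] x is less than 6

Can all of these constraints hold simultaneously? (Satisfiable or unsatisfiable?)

Unsatisfiable

From constraint 6: w ≥ 8. From constraint 4: w ≤ 5. But 5 < 8, so no value of w works.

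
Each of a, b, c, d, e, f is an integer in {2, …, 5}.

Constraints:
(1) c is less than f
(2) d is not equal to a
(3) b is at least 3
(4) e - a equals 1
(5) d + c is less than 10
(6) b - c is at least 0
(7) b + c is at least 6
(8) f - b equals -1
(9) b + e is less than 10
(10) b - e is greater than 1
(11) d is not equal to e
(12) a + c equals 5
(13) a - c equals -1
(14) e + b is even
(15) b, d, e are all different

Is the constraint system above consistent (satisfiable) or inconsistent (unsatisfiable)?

Try a = 2, b = 5, c = 3, d = 4, e = 3, f = 4.
Check constraint 4: e - a = 1; constraint 5: d + c = 7; constraint 6: b - c = 2. The remaining constraints are straightforward to verify.

Satisfiable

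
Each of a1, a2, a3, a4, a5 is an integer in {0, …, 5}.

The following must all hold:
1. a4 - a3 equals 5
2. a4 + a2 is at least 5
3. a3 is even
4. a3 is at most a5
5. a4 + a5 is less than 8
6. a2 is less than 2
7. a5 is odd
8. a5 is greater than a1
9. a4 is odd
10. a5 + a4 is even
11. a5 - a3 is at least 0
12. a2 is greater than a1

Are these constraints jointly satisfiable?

Satisfiable

The assignment a1 = 0, a2 = 1, a3 = 0, a4 = 5, a5 = 1 works:
  constraint 1 holds since a4 - a3 = 5.
  constraint 2 holds since a4 + a2 = 6.
  constraint 5 holds since a4 + a5 = 6.
The rest check out directly.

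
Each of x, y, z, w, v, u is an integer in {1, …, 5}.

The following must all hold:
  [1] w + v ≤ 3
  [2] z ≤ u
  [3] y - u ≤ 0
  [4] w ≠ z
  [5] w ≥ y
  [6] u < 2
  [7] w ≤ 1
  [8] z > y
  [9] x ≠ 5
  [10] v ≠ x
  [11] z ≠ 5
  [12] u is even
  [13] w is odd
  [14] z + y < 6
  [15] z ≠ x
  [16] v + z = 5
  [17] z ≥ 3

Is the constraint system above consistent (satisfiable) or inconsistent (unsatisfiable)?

From constraints 2 and 17: u ≥ z and z ≥ 3, so u ≥ 3. From constraint 6: u ≤ 1. But 1 < 3, so no value of u works.

Unsatisfiable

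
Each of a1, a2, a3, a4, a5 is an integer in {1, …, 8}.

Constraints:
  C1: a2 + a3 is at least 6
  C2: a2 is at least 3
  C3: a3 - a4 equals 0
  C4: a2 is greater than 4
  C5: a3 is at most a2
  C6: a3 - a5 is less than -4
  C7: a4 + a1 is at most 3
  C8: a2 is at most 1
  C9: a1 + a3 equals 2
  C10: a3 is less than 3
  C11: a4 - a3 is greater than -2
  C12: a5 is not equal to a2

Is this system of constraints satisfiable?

From constraint 4: a2 ≥ 5. From constraint 8: a2 ≤ 1. But 1 < 5, so no value of a2 works.

Unsatisfiable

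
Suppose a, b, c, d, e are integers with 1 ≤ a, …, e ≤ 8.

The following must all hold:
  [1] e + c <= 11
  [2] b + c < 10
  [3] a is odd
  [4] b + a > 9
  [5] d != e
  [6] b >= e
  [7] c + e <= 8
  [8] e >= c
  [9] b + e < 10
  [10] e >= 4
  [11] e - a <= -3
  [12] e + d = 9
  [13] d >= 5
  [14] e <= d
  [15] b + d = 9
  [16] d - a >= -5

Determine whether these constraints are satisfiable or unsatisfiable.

The assignment a = 7, b = 4, c = 4, d = 5, e = 4 works:
  constraint 1 holds since e + c = 8.
  constraint 2 holds since b + c = 8.
  constraint 4 holds since b + a = 11.
The rest check out directly.

Satisfiable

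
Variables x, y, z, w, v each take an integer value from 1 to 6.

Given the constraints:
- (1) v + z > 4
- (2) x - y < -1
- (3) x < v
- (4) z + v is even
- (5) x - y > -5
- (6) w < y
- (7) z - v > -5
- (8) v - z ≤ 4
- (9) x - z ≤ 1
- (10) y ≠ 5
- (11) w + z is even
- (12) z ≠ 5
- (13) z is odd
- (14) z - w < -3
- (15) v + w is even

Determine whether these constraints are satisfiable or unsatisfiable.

Satisfiable

The assignment x = 2, y = 6, z = 1, w = 5, v = 5 works:
  constraint 1 holds since v + z = 6.
  constraint 2 holds since x - y = -4.
The rest check out directly.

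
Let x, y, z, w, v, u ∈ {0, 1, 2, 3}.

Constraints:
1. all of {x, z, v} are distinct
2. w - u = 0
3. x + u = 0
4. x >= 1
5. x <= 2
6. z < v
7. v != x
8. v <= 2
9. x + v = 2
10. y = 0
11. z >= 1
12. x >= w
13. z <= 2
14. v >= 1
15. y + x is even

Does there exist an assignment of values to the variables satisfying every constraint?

Constraints 4, 5, 8, 11, 13, and 14 confine each of x, z, v to the 2 values {1, 2}.
Constraint 1 requires all 3 of them to be distinct, but only 2 values are available — impossible by the pigeonhole principle.

Unsatisfiable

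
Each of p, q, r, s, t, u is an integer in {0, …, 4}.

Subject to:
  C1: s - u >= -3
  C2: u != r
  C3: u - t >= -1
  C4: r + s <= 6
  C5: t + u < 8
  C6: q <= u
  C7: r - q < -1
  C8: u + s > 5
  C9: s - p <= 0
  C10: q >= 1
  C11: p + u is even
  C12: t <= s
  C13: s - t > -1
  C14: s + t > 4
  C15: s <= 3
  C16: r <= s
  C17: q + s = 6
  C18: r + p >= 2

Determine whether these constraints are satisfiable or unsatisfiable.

Satisfiable

Take p = 3, q = 3, r = 1, s = 3, t = 3, u = 3. Then constraint 1: s - u = 0; constraint 3: u - t = 0, and every other listed constraint is also met.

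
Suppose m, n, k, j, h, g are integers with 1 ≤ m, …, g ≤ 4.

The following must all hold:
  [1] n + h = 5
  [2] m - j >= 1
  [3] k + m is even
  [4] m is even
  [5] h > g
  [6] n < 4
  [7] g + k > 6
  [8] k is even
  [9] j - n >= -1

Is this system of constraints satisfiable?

Take m = 4, n = 1, k = 4, j = 3, h = 4, g = 3. Then constraint 1: n + h = 5; constraint 2: m - j = 1, and every other listed constraint is also met.

Satisfiable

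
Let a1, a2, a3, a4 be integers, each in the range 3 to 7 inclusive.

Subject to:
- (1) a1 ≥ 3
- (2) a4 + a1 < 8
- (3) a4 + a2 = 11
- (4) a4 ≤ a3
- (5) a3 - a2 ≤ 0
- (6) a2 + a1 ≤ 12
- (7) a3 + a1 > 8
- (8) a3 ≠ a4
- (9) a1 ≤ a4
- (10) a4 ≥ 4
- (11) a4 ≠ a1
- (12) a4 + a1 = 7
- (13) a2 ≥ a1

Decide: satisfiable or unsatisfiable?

Satisfiable

The assignment a1 = 3, a2 = 7, a3 = 7, a4 = 4 works:
  constraint 2 holds since a4 + a1 = 7.
  constraint 3 holds since a4 + a2 = 11.
The rest check out directly.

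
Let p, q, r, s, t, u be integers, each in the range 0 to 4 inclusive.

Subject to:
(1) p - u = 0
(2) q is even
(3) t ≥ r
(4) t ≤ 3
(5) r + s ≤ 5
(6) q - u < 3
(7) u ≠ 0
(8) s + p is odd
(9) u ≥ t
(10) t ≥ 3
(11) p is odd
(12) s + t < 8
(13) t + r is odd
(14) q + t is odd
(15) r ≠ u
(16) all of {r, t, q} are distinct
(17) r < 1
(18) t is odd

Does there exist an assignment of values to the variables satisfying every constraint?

One satisfying assignment is p = 3, q = 4, r = 0, s = 4, t = 3, u = 3.
For the less obvious constraints — constraint 1: p - u = 0; constraint 5: r + s = 4; constraint 6: q - u = 1 — and the others hold by inspection.

Satisfiable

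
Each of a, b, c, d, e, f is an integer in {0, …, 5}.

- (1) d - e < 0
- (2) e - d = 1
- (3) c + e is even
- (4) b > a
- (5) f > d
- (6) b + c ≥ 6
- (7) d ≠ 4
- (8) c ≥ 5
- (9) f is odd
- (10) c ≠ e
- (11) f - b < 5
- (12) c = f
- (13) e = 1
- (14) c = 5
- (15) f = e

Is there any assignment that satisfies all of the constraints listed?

Unsatisfiable

Constraint 14 fixes c = 5 and constraint 13 fixes e = 1. Constraints 12 and 15 give c = f = e, so c = e. But 5 ≠ 1 — contradiction.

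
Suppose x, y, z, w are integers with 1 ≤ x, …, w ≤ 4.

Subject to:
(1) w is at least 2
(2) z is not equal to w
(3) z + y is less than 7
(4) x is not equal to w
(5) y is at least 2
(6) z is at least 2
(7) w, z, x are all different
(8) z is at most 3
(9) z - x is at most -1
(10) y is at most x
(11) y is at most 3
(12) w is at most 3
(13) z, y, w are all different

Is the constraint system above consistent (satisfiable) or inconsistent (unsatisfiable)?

Unsatisfiable

Constraints 1, 5, 6, 8, 11, and 12 confine each of z, y, w to the 2 values {2, 3}.
Constraint 13 requires all 3 of them to be distinct, but only 2 values are available — impossible by the pigeonhole principle.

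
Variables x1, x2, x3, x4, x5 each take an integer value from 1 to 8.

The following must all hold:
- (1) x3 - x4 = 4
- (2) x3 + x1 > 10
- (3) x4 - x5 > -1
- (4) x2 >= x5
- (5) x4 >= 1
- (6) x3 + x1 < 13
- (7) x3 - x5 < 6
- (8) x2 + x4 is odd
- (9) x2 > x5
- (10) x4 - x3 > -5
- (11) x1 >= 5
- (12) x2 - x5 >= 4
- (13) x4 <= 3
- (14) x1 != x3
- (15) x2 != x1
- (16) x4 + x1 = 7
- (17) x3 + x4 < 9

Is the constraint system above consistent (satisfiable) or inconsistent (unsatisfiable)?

Satisfiable

Take x1 = 5, x2 = 7, x3 = 6, x4 = 2, x5 = 1. Then constraint 1: x3 - x4 = 4; constraint 2: x3 + x1 = 11; constraint 3: x4 - x5 = 1, and every other listed constraint is also met.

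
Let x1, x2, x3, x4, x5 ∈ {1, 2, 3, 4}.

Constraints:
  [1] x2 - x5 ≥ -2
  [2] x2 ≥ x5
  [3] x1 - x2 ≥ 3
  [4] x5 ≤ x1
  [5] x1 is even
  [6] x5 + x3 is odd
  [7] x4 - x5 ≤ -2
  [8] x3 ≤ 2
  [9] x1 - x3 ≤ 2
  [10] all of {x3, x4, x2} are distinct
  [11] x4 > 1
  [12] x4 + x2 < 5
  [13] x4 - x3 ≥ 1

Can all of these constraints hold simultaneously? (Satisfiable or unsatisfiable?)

Constraints 1, 3, 7, 9, and 13 give x2 − x5 ≥ -2, x5 − x4 ≥ 2, x4 − x3 ≥ 1, x3 − x1 ≥ -2, x1 − x2 ≥ 3.
Adding all 5 inequalities: the left sides telescope to 0, and the right sides sum to (-2) + 2 + 1 + (-2) + 3 = 2. So 0 ≥ 2, which is false.

Unsatisfiable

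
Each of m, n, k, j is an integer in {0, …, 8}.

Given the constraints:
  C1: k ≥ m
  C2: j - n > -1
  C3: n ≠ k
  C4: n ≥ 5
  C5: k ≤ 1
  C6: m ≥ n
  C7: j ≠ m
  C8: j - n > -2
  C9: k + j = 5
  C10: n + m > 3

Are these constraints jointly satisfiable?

Unsatisfiable

From constraints 4 and 6: m ≥ n and n ≥ 5, so m ≥ 5. From constraints 1 and 5: m ≤ k and k ≤ 1, so m ≤ 1. But 1 < 5, so no value of m works.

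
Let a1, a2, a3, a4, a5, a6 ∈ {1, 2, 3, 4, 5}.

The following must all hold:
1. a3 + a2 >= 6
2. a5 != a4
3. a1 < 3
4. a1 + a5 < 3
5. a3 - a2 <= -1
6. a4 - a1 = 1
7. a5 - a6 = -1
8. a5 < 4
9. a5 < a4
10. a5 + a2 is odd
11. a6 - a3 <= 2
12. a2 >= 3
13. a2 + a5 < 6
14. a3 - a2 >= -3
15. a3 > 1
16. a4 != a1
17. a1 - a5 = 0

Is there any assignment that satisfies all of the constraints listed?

Try a1 = 1, a2 = 4, a3 = 2, a4 = 2, a5 = 1, a6 = 2.
Check constraint 1: a3 + a2 = 6; constraint 4: a1 + a5 = 2. The remaining constraints are straightforward to verify.

Satisfiable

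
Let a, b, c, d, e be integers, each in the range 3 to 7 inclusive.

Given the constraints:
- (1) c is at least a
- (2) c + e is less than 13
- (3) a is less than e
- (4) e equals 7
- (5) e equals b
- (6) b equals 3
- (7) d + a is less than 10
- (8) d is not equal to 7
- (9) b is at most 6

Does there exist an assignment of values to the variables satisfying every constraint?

Constraint 4 fixes e = 7 and constraint 6 fixes b = 3, but constraint 5 requires e = b. Since 7 ≠ 3, contradiction.

Unsatisfiable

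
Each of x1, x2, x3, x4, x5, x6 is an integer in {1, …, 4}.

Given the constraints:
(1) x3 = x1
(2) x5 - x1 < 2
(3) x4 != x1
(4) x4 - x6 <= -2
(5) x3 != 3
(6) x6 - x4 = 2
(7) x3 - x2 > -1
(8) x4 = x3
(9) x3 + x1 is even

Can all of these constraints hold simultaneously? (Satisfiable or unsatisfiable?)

From constraints 1 and 8, x4 = x3 = x1, so x4 = x1. But constraint 3 says x4 ≠ x1. Contradiction.

Unsatisfiable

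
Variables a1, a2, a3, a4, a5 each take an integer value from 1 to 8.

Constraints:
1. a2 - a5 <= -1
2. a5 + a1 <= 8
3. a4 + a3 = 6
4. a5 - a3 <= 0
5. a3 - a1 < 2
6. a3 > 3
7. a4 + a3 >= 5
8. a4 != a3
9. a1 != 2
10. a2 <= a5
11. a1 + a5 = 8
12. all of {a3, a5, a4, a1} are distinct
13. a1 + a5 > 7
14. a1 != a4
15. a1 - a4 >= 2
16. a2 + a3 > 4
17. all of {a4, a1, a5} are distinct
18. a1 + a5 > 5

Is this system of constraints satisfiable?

Take a1 = 5, a2 = 2, a3 = 4, a4 = 2, a5 = 3. Then constraint 1: a2 - a5 = -1; constraint 2: a5 + a1 = 8; constraint 3: a4 + a3 = 6, and every other listed constraint is also met.

Satisfiable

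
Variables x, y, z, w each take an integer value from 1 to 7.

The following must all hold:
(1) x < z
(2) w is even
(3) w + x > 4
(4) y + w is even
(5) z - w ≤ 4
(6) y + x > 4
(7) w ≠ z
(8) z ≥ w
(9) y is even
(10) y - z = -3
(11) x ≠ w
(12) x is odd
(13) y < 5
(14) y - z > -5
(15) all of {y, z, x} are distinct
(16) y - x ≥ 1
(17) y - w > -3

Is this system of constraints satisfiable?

Satisfiable

One satisfying assignment is x = 1, y = 4, z = 7, w = 4.
For the less obvious constraints — constraint 3: w + x = 5; constraint 5: z - w = 3 — and the others hold by inspection.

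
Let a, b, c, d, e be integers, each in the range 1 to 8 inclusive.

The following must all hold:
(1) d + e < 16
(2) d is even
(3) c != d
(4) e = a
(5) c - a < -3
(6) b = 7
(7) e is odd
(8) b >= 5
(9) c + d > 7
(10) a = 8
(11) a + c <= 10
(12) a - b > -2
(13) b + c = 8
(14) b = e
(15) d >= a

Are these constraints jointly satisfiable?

Constraint 6 fixes b = 7 and constraint 10 fixes a = 8. Constraints 4 and 14 give b = e = a, so b = a. But 7 ≠ 8 — contradiction.

Unsatisfiable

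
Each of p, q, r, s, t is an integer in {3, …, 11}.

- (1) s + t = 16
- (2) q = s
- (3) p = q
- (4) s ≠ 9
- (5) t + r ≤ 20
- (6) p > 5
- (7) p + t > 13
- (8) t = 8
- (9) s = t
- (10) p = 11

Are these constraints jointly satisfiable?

Unsatisfiable

Constraint 10 fixes p = 11 and constraint 8 fixes t = 8. Constraints 2, 3, and 9 give p = q = s = t, so p = t. But 11 ≠ 8 — contradiction.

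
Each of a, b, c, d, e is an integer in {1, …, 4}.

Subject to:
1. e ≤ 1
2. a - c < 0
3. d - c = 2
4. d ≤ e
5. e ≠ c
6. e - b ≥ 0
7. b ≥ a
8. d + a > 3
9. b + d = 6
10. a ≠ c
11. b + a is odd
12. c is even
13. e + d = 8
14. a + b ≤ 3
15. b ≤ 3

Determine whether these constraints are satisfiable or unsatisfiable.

From constraint 15: b ≤ 3. From constraints 1 and 4: d ≤ e ≤ 1. Hence b + d ≤ 4. But constraint 9 requires b + d = 6, and 6 > 4. Contradiction.

Unsatisfiable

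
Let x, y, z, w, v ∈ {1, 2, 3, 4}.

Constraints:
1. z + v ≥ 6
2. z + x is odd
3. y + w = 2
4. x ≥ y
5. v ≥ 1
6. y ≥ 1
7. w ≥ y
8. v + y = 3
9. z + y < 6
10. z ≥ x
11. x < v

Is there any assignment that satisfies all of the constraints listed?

Setting (x, y, z, w, v) = (1, 1, 4, 1, 2) satisfies everything: constraint 1: z + v = 6; constraint 3: y + w = 2; constraint 8: v + y = 3, and the others follow.

Satisfiable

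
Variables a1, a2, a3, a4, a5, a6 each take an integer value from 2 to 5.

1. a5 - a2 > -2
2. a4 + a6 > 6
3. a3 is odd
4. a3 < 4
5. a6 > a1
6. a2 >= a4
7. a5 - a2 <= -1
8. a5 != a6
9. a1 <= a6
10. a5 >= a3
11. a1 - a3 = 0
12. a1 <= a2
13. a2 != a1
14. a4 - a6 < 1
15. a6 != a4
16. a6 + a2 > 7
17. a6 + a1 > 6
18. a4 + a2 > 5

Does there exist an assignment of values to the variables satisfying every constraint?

One satisfying assignment is a1 = 3, a2 = 5, a3 = 3, a4 = 3, a5 = 4, a6 = 5.
For the less obvious constraints — constraint 1: a5 - a2 = -1; constraint 2: a4 + a6 = 8 — and the others hold by inspection.

Satisfiable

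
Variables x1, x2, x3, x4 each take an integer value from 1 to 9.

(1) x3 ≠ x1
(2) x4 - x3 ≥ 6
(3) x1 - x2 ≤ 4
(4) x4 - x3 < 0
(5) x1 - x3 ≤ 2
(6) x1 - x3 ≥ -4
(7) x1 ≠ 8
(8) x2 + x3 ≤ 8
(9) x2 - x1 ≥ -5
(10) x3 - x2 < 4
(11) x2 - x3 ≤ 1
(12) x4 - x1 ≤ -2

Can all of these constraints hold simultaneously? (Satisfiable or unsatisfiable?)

Unsatisfiable

Constraints 2, 9, 11, and 12 give x4 − x3 ≥ 6, x3 − x2 ≥ -1, x2 − x1 ≥ -5, x1 − x4 ≥ 2.
Adding all 4 inequalities: the left sides telescope to 0, and the right sides sum to 6 + (-1) + (-5) + 2 = 2. So 0 ≥ 2, which is false.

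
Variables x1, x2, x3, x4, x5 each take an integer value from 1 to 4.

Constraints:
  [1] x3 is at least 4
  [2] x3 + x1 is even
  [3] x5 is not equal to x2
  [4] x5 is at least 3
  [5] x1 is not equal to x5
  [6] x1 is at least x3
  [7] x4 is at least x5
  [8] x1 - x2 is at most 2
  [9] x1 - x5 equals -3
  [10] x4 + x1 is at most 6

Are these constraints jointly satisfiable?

From constraints 4 and 7: x4 ≥ x5 ≥ 3. From constraints 1 and 6: x1 ≥ x3 ≥ 4. Hence x4 + x1 ≥ 7. But constraint 10 requires x4 + x1 ≤ 6, and 6 < 7. Contradiction.

Unsatisfiable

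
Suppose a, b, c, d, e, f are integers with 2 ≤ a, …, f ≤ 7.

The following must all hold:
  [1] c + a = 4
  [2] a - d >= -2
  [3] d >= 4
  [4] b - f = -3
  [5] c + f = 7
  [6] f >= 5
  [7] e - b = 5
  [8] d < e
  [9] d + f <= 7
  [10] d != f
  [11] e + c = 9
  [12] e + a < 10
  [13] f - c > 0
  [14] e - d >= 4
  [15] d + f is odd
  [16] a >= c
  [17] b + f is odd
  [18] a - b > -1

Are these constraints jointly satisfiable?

From constraint 3: d ≥ 4. From constraint 6: f ≥ 5. Hence d + f ≥ 9. But constraint 9 requires d + f ≤ 7, and 7 < 9. Contradiction.

Unsatisfiable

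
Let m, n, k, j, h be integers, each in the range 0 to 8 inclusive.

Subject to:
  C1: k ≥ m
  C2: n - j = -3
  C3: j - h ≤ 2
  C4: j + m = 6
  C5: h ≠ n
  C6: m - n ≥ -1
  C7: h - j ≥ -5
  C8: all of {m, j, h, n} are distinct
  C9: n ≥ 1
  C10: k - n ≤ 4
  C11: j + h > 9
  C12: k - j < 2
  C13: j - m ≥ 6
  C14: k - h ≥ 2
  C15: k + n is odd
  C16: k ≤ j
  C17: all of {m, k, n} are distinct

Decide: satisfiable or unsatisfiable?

Constraints 3, 6, 10, 13, and 14 give h − j ≥ -2, j − m ≥ 6, m − n ≥ -1, n − k ≥ -4, k − h ≥ 2.
Adding all 5 inequalities: the left sides telescope to 0, and the right sides sum to (-2) + 6 + (-1) + (-4) + 2 = 1. So 0 ≥ 1, which is false.

Unsatisfiable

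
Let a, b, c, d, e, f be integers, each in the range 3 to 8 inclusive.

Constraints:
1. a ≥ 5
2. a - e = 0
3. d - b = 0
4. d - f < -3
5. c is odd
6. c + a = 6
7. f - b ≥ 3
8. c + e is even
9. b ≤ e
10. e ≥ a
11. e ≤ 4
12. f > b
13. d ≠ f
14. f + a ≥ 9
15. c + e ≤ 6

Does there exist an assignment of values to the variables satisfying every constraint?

Unsatisfiable

From constraints 1 and 10: e ≥ a and a ≥ 5, so e ≥ 5. From constraint 11: e ≤ 4. But 4 < 5, so no value of e works.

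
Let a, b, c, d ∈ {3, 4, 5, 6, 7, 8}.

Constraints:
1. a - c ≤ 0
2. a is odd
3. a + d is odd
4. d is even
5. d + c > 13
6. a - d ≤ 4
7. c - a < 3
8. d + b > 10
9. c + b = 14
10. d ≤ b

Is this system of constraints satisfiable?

Satisfiable

Setting (a, b, c, d) = (7, 6, 8, 6) satisfies everything: constraint 1: a - c = -1; constraint 5: d + c = 14; constraint 6: a - d = 1, and the others follow.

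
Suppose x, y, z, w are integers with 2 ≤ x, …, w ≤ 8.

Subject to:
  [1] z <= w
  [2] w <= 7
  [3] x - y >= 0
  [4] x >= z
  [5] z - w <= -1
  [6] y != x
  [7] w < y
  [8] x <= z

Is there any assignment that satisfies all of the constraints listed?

Unsatisfiable

Constraints 1, 3, 7, and 8 give w < y, y ≤ x, x ≤ z, z ≤ w. Chaining: w < y ≤ x ≤ z ≤ w, which forces w < w — impossible.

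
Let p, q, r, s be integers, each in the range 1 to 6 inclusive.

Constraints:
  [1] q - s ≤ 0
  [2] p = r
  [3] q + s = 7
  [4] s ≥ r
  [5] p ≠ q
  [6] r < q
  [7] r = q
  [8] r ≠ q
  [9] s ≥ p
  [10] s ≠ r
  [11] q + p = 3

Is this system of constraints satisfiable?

From constraints 2 and 7, p = r = q, so p = q. But constraint 5 says p ≠ q. Contradiction.

Unsatisfiable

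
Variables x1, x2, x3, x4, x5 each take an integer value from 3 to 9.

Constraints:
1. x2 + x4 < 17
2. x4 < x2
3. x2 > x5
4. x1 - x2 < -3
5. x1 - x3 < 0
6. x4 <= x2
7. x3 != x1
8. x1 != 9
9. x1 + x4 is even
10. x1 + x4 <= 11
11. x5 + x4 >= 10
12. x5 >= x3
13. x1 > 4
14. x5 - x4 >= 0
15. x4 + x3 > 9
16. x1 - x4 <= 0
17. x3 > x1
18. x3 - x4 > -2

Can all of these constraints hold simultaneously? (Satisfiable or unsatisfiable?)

The assignment x1 = 5, x2 = 9, x3 = 6, x4 = 5, x5 = 6 works:
  constraint 1 holds since x2 + x4 = 14.
  constraint 4 holds since x1 - x2 = -4.
  constraint 5 holds since x1 - x3 = -1.
The rest check out directly.

Satisfiable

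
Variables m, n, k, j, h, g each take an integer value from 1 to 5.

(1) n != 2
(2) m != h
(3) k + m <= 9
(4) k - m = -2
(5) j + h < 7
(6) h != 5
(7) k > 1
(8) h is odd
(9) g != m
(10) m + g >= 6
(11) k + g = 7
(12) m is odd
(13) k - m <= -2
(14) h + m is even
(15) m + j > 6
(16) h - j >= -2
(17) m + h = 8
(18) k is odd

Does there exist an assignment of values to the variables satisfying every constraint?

Setting (m, n, k, j, h, g) = (5, 3, 3, 2, 3, 4) satisfies everything: constraint 3: k + m = 8; constraint 4: k - m = -2; constraint 5: j + h = 5, and the others follow.

Satisfiable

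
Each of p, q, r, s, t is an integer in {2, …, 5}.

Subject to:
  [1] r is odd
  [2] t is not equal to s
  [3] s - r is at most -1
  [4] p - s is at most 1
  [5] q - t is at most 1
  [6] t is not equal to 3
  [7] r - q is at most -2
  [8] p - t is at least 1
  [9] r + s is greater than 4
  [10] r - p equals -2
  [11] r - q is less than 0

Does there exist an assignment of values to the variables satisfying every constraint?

Constraints 3, 4, 5, 7, and 8 give q − r ≥ 2, r − s ≥ 1, s − p ≥ -1, p − t ≥ 1, t − q ≥ -1.
Adding all 5 inequalities: the left sides telescope to 0, and the right sides sum to 2 + 1 + (-1) + 1 + (-1) = 2. So 0 ≥ 2, which is false.

Unsatisfiable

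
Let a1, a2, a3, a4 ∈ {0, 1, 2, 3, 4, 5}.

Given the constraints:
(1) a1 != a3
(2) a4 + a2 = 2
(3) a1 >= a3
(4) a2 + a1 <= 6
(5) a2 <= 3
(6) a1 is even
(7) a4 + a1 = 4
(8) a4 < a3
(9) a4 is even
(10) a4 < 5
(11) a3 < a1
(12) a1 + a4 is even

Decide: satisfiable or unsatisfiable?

Satisfiable

One satisfying assignment is a1 = 4, a2 = 2, a3 = 2, a4 = 0.
For the less obvious constraints — constraint 2: a4 + a2 = 2; constraint 4: a2 + a1 = 6 — and the others hold by inspection.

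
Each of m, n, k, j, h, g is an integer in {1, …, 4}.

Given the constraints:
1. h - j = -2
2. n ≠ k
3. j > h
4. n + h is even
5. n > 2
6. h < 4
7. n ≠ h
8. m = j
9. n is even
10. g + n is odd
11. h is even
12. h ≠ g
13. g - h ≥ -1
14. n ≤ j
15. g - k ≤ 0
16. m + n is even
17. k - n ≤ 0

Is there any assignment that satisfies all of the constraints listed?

Satisfiable

Take m = 4, n = 4, k = 3, j = 4, h = 2, g = 1. Then constraint 1: h - j = -2; constraint 13: g - h = -1, and every other listed constraint is also met.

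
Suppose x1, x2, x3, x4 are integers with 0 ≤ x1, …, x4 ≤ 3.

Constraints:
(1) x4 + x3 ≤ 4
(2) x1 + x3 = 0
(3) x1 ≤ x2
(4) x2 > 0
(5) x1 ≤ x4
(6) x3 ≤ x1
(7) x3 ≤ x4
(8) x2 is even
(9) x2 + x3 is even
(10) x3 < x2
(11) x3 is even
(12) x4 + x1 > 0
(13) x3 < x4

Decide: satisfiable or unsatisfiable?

One satisfying assignment is x1 = 0, x2 = 2, x3 = 0, x4 = 2.
For the less obvious constraints — constraint 1: x4 + x3 = 2; constraint 2: x1 + x3 = 0; constraint 12: x4 + x1 = 2 — and the others hold by inspection.

Satisfiable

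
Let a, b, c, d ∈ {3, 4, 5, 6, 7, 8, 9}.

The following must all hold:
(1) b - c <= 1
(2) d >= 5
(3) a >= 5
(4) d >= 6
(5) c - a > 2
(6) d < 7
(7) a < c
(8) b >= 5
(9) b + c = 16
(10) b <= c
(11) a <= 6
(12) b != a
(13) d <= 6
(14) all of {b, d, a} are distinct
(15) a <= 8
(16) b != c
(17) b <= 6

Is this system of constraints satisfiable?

Constraints 2, 3, 8, 11, 13, and 17 confine each of b, d, a to the 2 values {5, 6}.
Constraint 14 requires all 3 of them to be distinct, but only 2 values are available — impossible by the pigeonhole principle.

Unsatisfiable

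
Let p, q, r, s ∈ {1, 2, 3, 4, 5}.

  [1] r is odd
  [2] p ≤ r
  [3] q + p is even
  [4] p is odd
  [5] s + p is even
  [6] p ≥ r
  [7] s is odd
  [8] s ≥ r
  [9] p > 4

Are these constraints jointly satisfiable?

Try p = 5, q = 5, r = 5, s = 5.
Check constraint 1: r = 5 is odd; constraint 3: q + p = 10 is even. The remaining constraints are straightforward to verify.

Satisfiable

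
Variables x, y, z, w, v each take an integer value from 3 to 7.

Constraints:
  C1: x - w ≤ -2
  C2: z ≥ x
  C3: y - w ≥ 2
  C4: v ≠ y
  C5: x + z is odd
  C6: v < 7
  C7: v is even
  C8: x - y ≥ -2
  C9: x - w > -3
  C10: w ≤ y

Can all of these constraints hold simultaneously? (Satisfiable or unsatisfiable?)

Constraints 1, 3, and 8 give y − w ≥ 2, w − x ≥ 2, x − y ≥ -2.
Adding all 3 inequalities: the left sides telescope to 0, and the right sides sum to 2 + 2 + (-2) = 2. So 0 ≥ 2, which is false.

Unsatisfiable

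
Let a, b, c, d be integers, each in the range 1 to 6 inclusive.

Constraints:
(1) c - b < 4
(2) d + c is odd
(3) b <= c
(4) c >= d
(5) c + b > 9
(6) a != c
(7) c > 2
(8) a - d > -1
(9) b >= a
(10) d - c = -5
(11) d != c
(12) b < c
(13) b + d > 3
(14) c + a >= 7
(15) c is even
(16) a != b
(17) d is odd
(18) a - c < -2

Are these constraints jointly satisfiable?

Setting (a, b, c, d) = (1, 4, 6, 1) satisfies everything: constraint 1: c - b = 2; constraint 5: c + b = 10, and the others follow.

Satisfiable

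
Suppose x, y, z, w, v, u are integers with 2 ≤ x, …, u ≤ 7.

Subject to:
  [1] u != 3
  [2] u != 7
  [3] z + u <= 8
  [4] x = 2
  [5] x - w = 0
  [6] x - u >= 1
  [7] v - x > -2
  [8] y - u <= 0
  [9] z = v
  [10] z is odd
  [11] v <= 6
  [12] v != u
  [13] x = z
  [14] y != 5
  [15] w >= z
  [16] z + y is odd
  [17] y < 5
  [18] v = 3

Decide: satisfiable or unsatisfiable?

Constraint 4 fixes x = 2 and constraint 18 fixes v = 3. Constraints 9 and 13 give x = z = v, so x = v. But 2 ≠ 3 — contradiction.

Unsatisfiable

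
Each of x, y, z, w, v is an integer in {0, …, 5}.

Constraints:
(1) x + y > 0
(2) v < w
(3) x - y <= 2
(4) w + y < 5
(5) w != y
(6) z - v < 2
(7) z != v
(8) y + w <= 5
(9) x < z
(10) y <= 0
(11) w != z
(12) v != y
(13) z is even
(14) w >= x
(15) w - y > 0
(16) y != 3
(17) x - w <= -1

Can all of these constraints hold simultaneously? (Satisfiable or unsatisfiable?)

Take x = 1, y = 0, z = 2, w = 3, v = 1. Then constraint 1: x + y = 1; constraint 3: x - y = 1; constraint 4: w + y = 3, and every other listed constraint is also met.

Satisfiable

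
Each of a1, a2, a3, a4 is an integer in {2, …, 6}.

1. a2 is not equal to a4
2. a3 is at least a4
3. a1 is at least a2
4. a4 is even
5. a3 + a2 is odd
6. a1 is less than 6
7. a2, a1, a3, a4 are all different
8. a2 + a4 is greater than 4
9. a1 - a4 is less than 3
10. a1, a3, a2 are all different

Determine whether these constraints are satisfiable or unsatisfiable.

Satisfiable

The assignment a1 = 4, a2 = 3, a3 = 6, a4 = 2 works:
  constraint 7 holds since values 3, 4, 6, 2 are distinct.
  constraint 8 holds since a2 + a4 = 5.
  constraint 9 holds since a1 - a4 = 2.
The rest check out directly.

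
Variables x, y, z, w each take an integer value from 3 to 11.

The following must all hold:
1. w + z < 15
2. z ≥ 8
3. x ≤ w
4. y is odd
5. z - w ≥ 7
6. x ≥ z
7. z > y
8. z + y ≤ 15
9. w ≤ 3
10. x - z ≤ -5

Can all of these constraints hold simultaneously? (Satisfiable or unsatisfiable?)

From constraints 2 and 6: x ≥ z and z ≥ 8, so x ≥ 8. From constraints 3 and 9: x ≤ w and w ≤ 3, so x ≤ 3. But 3 < 8, so no value of x works.

Unsatisfiable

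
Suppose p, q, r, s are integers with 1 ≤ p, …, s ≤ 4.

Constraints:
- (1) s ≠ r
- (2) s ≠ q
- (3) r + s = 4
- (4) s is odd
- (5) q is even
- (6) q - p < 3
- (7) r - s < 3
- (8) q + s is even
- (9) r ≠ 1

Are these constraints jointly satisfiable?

Constraint 5 makes q even and constraint 4 makes s odd, so q + s must be odd. Constraint 8 says q + s is even — contradiction.

Unsatisfiable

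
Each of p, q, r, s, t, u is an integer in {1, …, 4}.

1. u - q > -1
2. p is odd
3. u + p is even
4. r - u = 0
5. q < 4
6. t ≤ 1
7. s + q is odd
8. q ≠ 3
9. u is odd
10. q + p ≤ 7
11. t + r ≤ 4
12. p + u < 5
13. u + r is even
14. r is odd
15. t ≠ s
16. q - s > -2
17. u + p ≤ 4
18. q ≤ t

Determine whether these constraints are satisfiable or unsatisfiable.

Satisfiable

The assignment p = 3, q = 1, r = 1, s = 2, t = 1, u = 1 works:
  constraint 1 holds since u - q = 0.
  constraint 4 holds since r - u = 0.
  constraint 10 holds since q + p = 4.
The rest check out directly.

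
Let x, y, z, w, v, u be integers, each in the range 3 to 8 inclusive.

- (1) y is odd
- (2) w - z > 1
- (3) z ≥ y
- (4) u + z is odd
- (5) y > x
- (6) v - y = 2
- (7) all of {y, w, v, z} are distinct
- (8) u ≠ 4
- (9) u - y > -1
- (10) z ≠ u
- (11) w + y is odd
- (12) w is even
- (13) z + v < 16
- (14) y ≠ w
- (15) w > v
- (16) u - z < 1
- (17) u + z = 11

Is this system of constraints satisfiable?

The assignment x = 3, y = 5, z = 6, w = 8, v = 7, u = 5 works:
  constraint 2 holds since w - z = 2.
  constraint 6 holds since v - y = 2.
The rest check out directly.

Satisfiable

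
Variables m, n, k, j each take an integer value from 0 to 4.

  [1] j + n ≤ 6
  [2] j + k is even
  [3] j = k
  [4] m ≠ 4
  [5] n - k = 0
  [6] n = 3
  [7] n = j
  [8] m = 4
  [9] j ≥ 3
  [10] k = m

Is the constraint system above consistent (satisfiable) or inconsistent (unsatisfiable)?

Unsatisfiable

Constraint 6 fixes n = 3 and constraint 8 fixes m = 4. Constraints 3, 7, and 10 give n = j = k = m, so n = m. But 3 ≠ 4 — contradiction.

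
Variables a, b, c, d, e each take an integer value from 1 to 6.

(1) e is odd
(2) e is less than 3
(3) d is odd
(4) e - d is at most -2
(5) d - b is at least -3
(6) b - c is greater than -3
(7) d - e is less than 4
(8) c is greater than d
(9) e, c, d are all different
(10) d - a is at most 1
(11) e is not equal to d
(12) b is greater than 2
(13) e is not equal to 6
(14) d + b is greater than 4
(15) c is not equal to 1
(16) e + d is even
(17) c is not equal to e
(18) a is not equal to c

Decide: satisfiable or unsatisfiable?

Satisfiable

Take a = 4, b = 4, c = 6, d = 3, e = 1. Then constraint 4: e - d = -2; constraint 5: d - b = -1; constraint 6: b - c = -2, and every other listed constraint is also met.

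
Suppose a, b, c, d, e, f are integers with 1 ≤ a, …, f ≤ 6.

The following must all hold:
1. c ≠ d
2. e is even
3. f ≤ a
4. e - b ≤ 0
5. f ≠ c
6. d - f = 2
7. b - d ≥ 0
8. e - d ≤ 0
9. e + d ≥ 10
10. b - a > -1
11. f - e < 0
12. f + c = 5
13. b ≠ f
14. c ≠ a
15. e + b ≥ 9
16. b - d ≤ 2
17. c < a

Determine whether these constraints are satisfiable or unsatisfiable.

Try a = 5, b = 6, c = 1, d = 6, e = 6, f = 4.
Check constraint 4: e - b = 0; constraint 6: d - f = 2. The remaining constraints are straightforward to verify.

Satisfiable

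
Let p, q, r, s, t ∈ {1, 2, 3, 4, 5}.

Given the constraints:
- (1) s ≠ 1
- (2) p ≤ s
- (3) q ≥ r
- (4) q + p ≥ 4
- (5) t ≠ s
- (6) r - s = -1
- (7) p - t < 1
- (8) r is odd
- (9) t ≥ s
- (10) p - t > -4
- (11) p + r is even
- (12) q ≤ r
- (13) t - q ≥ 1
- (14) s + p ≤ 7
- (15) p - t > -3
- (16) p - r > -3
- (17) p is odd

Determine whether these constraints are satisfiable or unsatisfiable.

Satisfiable

Setting (p, q, r, s, t) = (3, 3, 3, 4, 5) satisfies everything: constraint 4: q + p = 6; constraint 6: r - s = -1, and the others follow.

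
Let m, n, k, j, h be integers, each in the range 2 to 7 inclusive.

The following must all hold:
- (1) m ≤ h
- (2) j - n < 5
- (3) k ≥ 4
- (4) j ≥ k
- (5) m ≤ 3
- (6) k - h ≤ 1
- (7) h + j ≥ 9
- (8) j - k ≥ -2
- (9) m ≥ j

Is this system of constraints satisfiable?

Unsatisfiable

From constraints 3 and 4: j ≥ k and k ≥ 4, so j ≥ 4. From constraints 5 and 9: j ≤ m and m ≤ 3, so j ≤ 3. But 3 < 4, so no value of j works.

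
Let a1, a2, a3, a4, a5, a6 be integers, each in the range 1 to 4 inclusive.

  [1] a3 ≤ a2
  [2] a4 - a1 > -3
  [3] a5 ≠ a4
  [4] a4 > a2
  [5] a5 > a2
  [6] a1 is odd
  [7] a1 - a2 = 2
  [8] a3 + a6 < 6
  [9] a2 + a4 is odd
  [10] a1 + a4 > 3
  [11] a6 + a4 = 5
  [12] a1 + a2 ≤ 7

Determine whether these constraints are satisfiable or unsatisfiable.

Satisfiable

The assignment a1 = 3, a2 = 1, a3 = 1, a4 = 2, a5 = 3, a6 = 3 works:
  constraint 2 holds since a4 - a1 = -1.
  constraint 7 holds since a1 - a2 = 2.
  constraint 8 holds since a3 + a6 = 4.
The rest check out directly.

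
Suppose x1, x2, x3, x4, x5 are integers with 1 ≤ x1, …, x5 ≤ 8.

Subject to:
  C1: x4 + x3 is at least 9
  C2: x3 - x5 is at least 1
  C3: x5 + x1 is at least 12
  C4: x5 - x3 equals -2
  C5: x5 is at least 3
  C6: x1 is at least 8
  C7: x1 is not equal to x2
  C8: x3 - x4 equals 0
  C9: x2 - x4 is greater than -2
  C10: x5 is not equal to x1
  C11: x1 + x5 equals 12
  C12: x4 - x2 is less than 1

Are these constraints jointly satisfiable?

Setting (x1, x2, x3, x4, x5) = (8, 6, 6, 6, 4) satisfies everything: constraint 1: x4 + x3 = 12; constraint 2: x3 - x5 = 2; constraint 3: x5 + x1 = 12, and the others follow.

Satisfiable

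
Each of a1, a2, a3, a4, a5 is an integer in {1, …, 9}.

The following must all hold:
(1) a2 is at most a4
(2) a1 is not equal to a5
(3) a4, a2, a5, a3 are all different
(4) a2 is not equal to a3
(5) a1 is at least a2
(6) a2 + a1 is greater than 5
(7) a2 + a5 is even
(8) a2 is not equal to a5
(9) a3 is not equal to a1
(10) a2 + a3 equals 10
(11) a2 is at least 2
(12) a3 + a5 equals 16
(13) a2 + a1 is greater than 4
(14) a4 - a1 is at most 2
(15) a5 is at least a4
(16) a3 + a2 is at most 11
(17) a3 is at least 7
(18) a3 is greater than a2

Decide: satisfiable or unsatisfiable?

Satisfiable

Take a1 = 3, a2 = 3, a3 = 7, a4 = 4, a5 = 9. Then constraint 6: a2 + a1 = 6; constraint 10: a2 + a3 = 10; constraint 12: a3 + a5 = 16, and every other listed constraint is also met.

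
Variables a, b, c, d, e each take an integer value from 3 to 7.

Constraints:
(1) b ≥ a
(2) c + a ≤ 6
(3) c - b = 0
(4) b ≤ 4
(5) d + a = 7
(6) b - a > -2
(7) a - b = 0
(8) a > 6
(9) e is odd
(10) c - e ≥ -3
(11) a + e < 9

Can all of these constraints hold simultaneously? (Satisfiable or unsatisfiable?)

From constraint 8: a ≥ 7. From constraints 1 and 4: a ≤ b and b ≤ 4, so a ≤ 4. But 4 < 7, so no value of a works.

Unsatisfiable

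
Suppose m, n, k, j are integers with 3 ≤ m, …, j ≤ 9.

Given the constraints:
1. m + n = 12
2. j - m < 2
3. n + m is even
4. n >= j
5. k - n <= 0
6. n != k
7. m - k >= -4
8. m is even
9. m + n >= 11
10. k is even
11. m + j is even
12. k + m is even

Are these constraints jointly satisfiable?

Try m = 4, n = 8, k = 6, j = 4.
Check constraint 1: m + n = 12; constraint 2: j - m = 0; constraint 5: k - n = -2. The remaining constraints are straightforward to verify.

Satisfiable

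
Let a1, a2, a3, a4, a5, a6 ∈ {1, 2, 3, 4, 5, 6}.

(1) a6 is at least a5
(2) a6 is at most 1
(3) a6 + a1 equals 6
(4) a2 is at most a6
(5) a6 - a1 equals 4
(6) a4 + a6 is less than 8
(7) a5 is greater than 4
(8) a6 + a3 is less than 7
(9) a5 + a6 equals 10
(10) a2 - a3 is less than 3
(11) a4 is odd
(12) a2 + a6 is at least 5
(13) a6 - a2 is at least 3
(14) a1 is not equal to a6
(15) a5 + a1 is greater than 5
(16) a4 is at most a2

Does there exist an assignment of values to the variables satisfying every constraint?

Unsatisfiable

From constraint 7: a5 ≥ 5. From constraints 1 and 2: a5 ≤ a6 and a6 ≤ 1, so a5 ≤ 1. But 1 < 5, so no value of a5 works.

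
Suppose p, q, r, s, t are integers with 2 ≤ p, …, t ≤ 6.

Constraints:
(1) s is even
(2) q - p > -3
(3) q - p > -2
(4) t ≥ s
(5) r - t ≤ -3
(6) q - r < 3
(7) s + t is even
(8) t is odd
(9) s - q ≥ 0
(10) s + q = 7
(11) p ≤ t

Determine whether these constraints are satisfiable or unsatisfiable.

Unsatisfiable

Constraint 1 makes s even and constraint 8 makes t odd, so s + t must be odd. Constraint 7 says s + t is even — contradiction.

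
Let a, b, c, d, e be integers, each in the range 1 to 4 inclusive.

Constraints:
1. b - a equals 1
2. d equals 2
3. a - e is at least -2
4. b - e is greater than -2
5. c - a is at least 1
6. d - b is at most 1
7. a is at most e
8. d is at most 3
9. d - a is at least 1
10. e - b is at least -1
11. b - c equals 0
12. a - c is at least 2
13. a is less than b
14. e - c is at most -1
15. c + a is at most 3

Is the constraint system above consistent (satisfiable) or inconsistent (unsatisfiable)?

Constraints 6, 9, 10, 12, and 14 give a − c ≥ 2, c − e ≥ 1, e − b ≥ -1, b − d ≥ -1, d − a ≥ 1.
Adding all 5 inequalities: the left sides telescope to 0, and the right sides sum to 2 + 1 + (-1) + (-1) + 1 = 2. So 0 ≥ 2, which is false.

Unsatisfiable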